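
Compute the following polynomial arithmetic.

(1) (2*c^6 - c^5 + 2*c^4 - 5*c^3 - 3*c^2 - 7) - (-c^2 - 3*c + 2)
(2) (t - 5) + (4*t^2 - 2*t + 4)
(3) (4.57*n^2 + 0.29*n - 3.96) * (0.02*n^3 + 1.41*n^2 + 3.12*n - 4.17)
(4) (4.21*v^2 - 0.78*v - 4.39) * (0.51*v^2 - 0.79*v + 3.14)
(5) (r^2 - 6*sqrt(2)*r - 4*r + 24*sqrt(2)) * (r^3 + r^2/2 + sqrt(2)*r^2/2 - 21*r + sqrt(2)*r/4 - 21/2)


(1) = 2*c^6 - c^5 + 2*c^4 - 5*c^3 - 2*c^2 + 3*c - 9
(2) = 4*t^2 - t - 1
(3) = 0.0914*n^5 + 6.4495*n^4 + 14.5881*n^3 - 23.7357*n^2 - 13.5645*n + 16.5132
(4) = 2.1471*v^4 - 3.7237*v^3 + 11.5967*v^2 + 1.0189*v - 13.7846
(5) = r^5 - 11*sqrt(2)*r^4/2 - 7*r^4/2 - 29*r^3 + 77*sqrt(2)*r^3/4 + 189*r^2/2 + 137*sqrt(2)*r^2 - 441*sqrt(2)*r + 54*r - 252*sqrt(2)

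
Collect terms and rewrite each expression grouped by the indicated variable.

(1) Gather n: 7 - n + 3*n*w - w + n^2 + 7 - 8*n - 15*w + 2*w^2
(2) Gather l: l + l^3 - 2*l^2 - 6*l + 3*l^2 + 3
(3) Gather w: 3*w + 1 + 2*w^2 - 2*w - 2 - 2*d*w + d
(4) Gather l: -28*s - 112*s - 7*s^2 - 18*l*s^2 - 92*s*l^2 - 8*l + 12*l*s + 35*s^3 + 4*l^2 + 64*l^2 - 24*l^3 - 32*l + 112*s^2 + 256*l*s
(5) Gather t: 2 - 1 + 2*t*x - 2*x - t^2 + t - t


(1) = n^2 + n*(3*w - 9) + 2*w^2 - 16*w + 14
(2) = l^3 + l^2 - 5*l + 3
(3) = d + 2*w^2 + w*(1 - 2*d) - 1
(4) = -24*l^3 + l^2*(68 - 92*s) + l*(-18*s^2 + 268*s - 40) + 35*s^3 + 105*s^2 - 140*s
(5) = -t^2 + 2*t*x - 2*x + 1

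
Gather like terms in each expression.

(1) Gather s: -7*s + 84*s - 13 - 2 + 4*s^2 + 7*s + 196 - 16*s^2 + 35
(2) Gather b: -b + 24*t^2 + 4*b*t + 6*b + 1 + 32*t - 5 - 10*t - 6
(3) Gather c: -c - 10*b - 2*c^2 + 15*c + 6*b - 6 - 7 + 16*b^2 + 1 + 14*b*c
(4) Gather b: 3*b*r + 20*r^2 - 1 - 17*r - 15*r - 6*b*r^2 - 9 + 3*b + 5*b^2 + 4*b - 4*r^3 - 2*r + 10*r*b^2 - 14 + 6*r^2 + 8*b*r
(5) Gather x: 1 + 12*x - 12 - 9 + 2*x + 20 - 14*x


(1) = -12*s^2 + 84*s + 216
(2) = b*(4*t + 5) + 24*t^2 + 22*t - 10
(3) = 16*b^2 - 4*b - 2*c^2 + c*(14*b + 14) - 12
(4) = b^2*(10*r + 5) + b*(-6*r^2 + 11*r + 7) - 4*r^3 + 26*r^2 - 34*r - 24
(5) = 0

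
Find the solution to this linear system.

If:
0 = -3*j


Then:
j = 0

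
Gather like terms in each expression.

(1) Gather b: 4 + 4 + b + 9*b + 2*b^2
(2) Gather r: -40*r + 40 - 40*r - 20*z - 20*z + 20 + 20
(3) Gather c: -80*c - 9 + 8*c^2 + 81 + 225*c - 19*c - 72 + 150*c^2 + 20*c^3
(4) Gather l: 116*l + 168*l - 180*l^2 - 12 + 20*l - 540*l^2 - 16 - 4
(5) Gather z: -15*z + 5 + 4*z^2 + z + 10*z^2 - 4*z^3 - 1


(1) = 2*b^2 + 10*b + 8
(2) = -80*r - 40*z + 80
(3) = 20*c^3 + 158*c^2 + 126*c
(4) = -720*l^2 + 304*l - 32
(5) = -4*z^3 + 14*z^2 - 14*z + 4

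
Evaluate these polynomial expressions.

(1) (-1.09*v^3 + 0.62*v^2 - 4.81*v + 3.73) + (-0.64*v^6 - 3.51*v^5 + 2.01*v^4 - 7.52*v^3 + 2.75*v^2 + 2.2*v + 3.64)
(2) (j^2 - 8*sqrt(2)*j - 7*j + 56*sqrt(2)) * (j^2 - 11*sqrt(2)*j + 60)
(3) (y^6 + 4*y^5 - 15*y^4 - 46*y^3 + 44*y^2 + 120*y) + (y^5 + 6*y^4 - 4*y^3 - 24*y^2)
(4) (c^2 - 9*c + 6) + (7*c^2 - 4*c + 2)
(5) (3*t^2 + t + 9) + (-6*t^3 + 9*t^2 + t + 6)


(1) = -0.64*v^6 - 3.51*v^5 + 2.01*v^4 - 8.61*v^3 + 3.37*v^2 - 2.61*v + 7.37
(2) = j^4 - 19*sqrt(2)*j^3 - 7*j^3 + 133*sqrt(2)*j^2 + 236*j^2 - 1652*j - 480*sqrt(2)*j + 3360*sqrt(2)
(3) = y^6 + 5*y^5 - 9*y^4 - 50*y^3 + 20*y^2 + 120*y
(4) = 8*c^2 - 13*c + 8
(5) = -6*t^3 + 12*t^2 + 2*t + 15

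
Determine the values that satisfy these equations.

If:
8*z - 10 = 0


Then:
z = 5/4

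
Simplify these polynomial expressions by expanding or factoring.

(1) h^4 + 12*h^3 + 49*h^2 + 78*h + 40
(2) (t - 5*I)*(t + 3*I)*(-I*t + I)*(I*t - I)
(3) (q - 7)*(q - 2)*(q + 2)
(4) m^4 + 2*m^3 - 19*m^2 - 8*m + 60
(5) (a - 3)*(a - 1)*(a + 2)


(1) = (h + 1)*(h + 2)*(h + 4)*(h + 5)
(2) = t^4 - 2*t^3 - 2*I*t^3 + 16*t^2 + 4*I*t^2 - 30*t - 2*I*t + 15
(3) = q^3 - 7*q^2 - 4*q + 28
(4) = (m - 3)*(m - 2)*(m + 2)*(m + 5)
(5) = a^3 - 2*a^2 - 5*a + 6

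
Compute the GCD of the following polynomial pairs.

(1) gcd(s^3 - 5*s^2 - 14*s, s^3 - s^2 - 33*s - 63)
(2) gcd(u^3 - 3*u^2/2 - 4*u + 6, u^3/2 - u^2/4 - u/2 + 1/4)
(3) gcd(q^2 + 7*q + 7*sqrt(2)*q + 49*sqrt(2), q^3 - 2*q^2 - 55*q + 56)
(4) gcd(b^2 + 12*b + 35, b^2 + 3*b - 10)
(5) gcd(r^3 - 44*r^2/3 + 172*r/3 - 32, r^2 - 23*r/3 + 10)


(1) = s - 7
(2) = gcd((u - 2)*(u - 3/2)*(u + 2), (u/2 + 1/2)*(u - 1)*(u - 1/2)) = 1
(3) = q + 7
(4) = b + 5
(5) = gcd((r - 8)*(r - 6)*(r - 2/3), (r - 6)*(r - 5/3)) = r - 6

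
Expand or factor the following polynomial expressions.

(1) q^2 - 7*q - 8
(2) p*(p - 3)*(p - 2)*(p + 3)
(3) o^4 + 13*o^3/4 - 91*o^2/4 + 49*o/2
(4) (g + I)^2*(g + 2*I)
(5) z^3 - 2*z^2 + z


(1) = (q - 8)*(q + 1)
(2) = p^4 - 2*p^3 - 9*p^2 + 18*p
(3) = o*(o - 2)*(o - 7/4)*(o + 7)
(4) = g^3 + 4*I*g^2 - 5*g - 2*I
(5) = z*(z - 1)^2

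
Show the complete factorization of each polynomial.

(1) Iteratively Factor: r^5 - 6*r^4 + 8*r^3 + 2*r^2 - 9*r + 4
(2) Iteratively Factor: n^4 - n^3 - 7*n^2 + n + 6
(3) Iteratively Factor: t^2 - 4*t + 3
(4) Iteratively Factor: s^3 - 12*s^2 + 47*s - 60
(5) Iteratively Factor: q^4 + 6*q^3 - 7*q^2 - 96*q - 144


(1) = (r - 1)*(r^4 - 5*r^3 + 3*r^2 + 5*r - 4) = (r - 4)*(r - 1)*(r^3 - r^2 - r + 1) = (r - 4)*(r - 1)*(r + 1)*(r^2 - 2*r + 1) = (r - 4)*(r - 1)^2*(r + 1)*(r - 1)
(2) = (n + 2)*(n^3 - 3*n^2 - n + 3) = (n - 1)*(n + 2)*(n^2 - 2*n - 3) = (n - 3)*(n - 1)*(n + 2)*(n + 1)
(3) = (t - 3)*(t - 1)
(4) = (s - 5)*(s^2 - 7*s + 12) = (s - 5)*(s - 4)*(s - 3)
(5) = (q + 3)*(q^3 + 3*q^2 - 16*q - 48) = (q + 3)^2*(q^2 - 16) = (q + 3)^2*(q + 4)*(q - 4)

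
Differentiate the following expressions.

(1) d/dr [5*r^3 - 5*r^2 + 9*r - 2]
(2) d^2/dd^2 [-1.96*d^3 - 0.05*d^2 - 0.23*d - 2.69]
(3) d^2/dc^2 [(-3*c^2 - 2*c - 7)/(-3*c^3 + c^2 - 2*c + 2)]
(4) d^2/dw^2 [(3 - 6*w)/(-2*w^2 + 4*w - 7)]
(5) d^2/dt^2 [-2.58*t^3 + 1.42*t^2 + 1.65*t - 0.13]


(1) = 15*r^2 - 10*r + 9
(2) = -11.76*d - 0.1
(3) = 2*(27*c^6 + 54*c^5 + 306*c^4 - 46*c^3 + 201*c^2 + 72*c + 34)/(27*c^9 - 27*c^8 + 63*c^7 - 91*c^6 + 78*c^5 - 90*c^4 + 68*c^3 - 36*c^2 + 24*c - 8)
(4) = 12*((5 - 6*w)*(2*w^2 - 4*w + 7) + 8*(w - 1)^2*(2*w - 1))/(2*w^2 - 4*w + 7)^3
(5) = 2.84 - 15.48*t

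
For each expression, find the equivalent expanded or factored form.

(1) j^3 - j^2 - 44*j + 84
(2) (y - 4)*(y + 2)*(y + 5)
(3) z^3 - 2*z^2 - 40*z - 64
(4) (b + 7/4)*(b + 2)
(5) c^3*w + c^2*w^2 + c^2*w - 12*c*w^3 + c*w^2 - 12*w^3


(1) = (j - 6)*(j - 2)*(j + 7)
(2) = y^3 + 3*y^2 - 18*y - 40
(3) = (z - 8)*(z + 2)*(z + 4)
(4) = b^2 + 15*b/4 + 7/2
(5) = (c - 3*w)*(c + 4*w)*(c*w + w)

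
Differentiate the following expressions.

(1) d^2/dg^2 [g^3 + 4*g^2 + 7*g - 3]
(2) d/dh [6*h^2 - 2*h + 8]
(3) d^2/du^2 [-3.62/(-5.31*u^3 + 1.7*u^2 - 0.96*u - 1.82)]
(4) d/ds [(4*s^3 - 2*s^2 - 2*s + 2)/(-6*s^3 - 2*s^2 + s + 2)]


(1) = 6*g + 8
(2) = 12*h - 2
(3) = ((12.308 - 115.3332*u)*(5.31*u^3 - 1.7*u^2 + 0.96*u + 1.82) + 3.62*(15.93*u^2 - 3.4*u + 0.96)*(31.86*u^2 - 6.8*u + 1.92))/(5.31*u^3 - 1.7*u^2 + 0.96*u + 1.82)^3
(4) = 2*(-10*s^4 - 8*s^3 + 27*s^2 - 3)/(36*s^6 + 24*s^5 - 8*s^4 - 28*s^3 - 7*s^2 + 4*s + 4)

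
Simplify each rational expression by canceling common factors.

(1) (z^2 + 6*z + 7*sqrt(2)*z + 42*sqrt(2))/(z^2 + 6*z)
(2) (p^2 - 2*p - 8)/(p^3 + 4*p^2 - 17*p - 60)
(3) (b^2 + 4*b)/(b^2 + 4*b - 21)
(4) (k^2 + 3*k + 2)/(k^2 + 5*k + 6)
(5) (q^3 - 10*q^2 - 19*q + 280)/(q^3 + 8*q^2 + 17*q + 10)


(1) = (z + 7*sqrt(2))/z
(2) = (p + 2)/(p^2 + 8*p + 15)
(3) = (b^2 + 4*b)/(b^2 + 4*b - 21)
(4) = (k + 1)/(k + 3)
(5) = (q^2 - 15*q + 56)/(q^2 + 3*q + 2)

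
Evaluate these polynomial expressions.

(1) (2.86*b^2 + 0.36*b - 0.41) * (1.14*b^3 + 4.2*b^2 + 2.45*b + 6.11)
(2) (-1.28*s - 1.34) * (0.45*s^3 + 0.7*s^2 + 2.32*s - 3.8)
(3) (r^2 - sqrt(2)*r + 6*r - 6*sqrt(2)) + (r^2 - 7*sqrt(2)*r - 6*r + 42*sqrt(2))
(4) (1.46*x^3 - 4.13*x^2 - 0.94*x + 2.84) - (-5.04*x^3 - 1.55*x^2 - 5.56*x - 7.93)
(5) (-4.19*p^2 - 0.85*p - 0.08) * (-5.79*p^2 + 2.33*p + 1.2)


(1) = 3.2604*b^5 + 12.4224*b^4 + 8.0516*b^3 + 16.6346*b^2 + 1.1951*b - 2.5051
(2) = -0.576*s^4 - 1.499*s^3 - 3.9076*s^2 + 1.7552*s + 5.092
(3) = 2*r^2 - 8*sqrt(2)*r + 36*sqrt(2)
(4) = 6.5*x^3 - 2.58*x^2 + 4.62*x + 10.77
(5) = 24.2601*p^4 - 4.8412*p^3 - 6.5453*p^2 - 1.2064*p - 0.096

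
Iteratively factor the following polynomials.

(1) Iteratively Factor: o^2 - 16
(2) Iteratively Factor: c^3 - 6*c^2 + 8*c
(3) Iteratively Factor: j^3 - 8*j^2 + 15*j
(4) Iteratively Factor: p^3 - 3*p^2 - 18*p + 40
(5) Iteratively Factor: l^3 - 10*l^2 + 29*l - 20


(1) = (o + 4)*(o - 4)
(2) = (c - 4)*(c^2 - 2*c) = (c - 4)*(c - 2)*(c)
(3) = (j)*(j^2 - 8*j + 15) = j*(j - 3)*(j - 5)
(4) = (p - 2)*(p^2 - p - 20) = (p - 2)*(p + 4)*(p - 5)
(5) = (l - 4)*(l^2 - 6*l + 5) = (l - 4)*(l - 1)*(l - 5)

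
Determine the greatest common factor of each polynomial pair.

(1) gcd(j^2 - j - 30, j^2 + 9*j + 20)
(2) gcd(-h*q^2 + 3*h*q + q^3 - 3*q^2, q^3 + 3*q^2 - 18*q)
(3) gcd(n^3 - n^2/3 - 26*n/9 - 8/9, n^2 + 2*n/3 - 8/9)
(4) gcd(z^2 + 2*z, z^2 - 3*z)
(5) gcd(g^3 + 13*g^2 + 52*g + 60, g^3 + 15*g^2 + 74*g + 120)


(1) = gcd((j - 6)*(j + 5), (j + 4)*(j + 5)) = j + 5
(2) = gcd(q*(-h + q)*(q - 3), q*(q - 3)*(q + 6)) = q^2 - 3*q
(3) = gcd((n - 2)*(n + 1/3)*(n + 4/3), (n - 2/3)*(n + 4/3)) = n + 4/3
(4) = gcd(z*(z + 2), z*(z - 3)) = z
(5) = g^2 + 11*g + 30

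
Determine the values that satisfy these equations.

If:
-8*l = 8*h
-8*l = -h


Then:
h = 0
l = 0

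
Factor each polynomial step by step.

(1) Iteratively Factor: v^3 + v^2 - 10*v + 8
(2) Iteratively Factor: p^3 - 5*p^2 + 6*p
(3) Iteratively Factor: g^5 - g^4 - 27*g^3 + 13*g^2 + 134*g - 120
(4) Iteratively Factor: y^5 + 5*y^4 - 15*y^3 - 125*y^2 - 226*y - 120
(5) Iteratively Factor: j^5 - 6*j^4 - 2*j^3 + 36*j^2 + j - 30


(1) = (v + 4)*(v^2 - 3*v + 2) = (v - 1)*(v + 4)*(v - 2)
(2) = (p - 2)*(p^2 - 3*p) = (p - 3)*(p - 2)*(p)
(3) = (g + 4)*(g^4 - 5*g^3 - 7*g^2 + 41*g - 30) = (g - 5)*(g + 4)*(g^3 - 7*g + 6) = (g - 5)*(g - 1)*(g + 4)*(g^2 + g - 6) = (g - 5)*(g - 2)*(g - 1)*(g + 4)*(g + 3)
(4) = (y - 5)*(y^4 + 10*y^3 + 35*y^2 + 50*y + 24) = (y - 5)*(y + 4)*(y^3 + 6*y^2 + 11*y + 6) = (y - 5)*(y + 1)*(y + 4)*(y^2 + 5*y + 6) = (y - 5)*(y + 1)*(y + 3)*(y + 4)*(y + 2)
(5) = (j - 1)*(j^4 - 5*j^3 - 7*j^2 + 29*j + 30) = (j - 3)*(j - 1)*(j^3 - 2*j^2 - 13*j - 10) = (j - 5)*(j - 3)*(j - 1)*(j^2 + 3*j + 2) = (j - 5)*(j - 3)*(j - 1)*(j + 2)*(j + 1)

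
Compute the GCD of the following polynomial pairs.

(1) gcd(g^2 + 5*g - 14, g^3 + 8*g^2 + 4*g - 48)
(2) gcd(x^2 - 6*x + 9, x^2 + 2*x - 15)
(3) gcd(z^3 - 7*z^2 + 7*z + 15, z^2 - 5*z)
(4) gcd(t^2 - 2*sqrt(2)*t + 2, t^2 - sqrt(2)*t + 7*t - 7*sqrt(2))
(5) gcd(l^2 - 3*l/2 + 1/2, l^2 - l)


(1) = g - 2
(2) = gcd((x - 3)^2, (x - 3)*(x + 5)) = x - 3
(3) = z - 5
(4) = gcd((t - sqrt(2))^2, (t + 7)*(t - sqrt(2))) = t - sqrt(2)
(5) = l - 1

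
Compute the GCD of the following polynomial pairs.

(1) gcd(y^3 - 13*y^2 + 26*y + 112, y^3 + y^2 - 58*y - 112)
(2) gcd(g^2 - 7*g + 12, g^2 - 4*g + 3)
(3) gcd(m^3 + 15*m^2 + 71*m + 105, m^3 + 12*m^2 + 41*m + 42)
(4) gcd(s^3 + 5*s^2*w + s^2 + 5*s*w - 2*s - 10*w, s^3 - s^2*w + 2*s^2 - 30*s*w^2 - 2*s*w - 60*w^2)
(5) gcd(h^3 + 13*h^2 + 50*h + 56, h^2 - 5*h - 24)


(1) = y^2 - 6*y - 16
(2) = gcd((g - 4)*(g - 3), (g - 3)*(g - 1)) = g - 3
(3) = m^2 + 10*m + 21
(4) = gcd((s - 1)*(s + 2)*(s + 5*w), (s + 2)*(s - 6*w)*(s + 5*w)) = s^2 + 5*s*w + 2*s + 10*w
(5) = 1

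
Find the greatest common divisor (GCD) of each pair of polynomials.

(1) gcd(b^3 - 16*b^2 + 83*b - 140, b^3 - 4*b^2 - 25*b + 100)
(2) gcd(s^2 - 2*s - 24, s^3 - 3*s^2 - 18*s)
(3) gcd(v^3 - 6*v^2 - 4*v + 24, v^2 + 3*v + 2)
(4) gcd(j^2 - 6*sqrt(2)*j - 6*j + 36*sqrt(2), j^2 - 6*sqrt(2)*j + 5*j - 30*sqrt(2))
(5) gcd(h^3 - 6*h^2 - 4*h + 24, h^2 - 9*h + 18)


(1) = b^2 - 9*b + 20
(2) = s - 6
(3) = v + 2
(4) = j - 6*sqrt(2)
(5) = gcd((h - 6)*(h - 2)*(h + 2), (h - 6)*(h - 3)) = h - 6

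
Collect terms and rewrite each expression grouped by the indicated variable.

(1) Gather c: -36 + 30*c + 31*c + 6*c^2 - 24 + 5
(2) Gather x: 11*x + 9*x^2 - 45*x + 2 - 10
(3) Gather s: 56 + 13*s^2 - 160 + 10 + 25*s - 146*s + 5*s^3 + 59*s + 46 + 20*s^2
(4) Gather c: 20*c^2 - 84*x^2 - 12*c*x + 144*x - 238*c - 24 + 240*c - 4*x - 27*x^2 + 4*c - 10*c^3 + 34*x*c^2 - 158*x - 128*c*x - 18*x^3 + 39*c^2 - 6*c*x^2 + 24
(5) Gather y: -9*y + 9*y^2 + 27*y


(1) = 6*c^2 + 61*c - 55
(2) = 9*x^2 - 34*x - 8
(3) = 5*s^3 + 33*s^2 - 62*s - 48
(4) = -10*c^3 + c^2*(34*x + 59) + c*(-6*x^2 - 140*x + 6) - 18*x^3 - 111*x^2 - 18*x
(5) = 9*y^2 + 18*y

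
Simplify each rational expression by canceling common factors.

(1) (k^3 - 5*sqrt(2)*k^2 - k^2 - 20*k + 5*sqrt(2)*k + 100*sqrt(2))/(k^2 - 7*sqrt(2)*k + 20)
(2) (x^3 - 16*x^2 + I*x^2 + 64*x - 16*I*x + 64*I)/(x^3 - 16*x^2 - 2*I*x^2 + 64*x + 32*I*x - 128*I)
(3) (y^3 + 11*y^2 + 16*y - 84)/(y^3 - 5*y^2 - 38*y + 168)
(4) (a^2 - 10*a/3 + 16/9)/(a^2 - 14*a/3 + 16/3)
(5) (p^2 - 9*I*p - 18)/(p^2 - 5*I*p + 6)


(1) = (k^2 - k - 20)/(k - 2*sqrt(2))
(2) = (x + I)/(x - 2*I)
(3) = (y^2 + 5*y - 14)/(y^2 - 11*y + 28)
(4) = (3*a - 2)/(3*a - 6)
(5) = (p - 3*I)/(p + I)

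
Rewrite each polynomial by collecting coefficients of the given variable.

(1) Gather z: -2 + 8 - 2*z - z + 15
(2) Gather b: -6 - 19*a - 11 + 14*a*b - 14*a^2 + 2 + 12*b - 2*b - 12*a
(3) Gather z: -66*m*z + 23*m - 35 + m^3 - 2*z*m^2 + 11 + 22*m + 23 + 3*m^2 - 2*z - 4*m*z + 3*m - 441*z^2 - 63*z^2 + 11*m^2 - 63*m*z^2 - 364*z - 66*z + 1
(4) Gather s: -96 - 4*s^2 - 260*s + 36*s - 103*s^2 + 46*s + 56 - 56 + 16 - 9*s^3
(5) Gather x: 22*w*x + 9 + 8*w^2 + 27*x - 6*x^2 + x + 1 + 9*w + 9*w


(1) = 21 - 3*z
(2) = -14*a^2 - 31*a + b*(14*a + 10) - 15
(3) = m^3 + 14*m^2 + 48*m + z^2*(-63*m - 504) + z*(-2*m^2 - 70*m - 432)
(4) = -9*s^3 - 107*s^2 - 178*s - 80
(5) = 8*w^2 + 18*w - 6*x^2 + x*(22*w + 28) + 10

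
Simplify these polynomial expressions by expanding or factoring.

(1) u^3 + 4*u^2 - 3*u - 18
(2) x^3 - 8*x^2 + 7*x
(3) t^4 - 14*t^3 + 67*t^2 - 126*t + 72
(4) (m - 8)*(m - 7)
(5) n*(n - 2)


(1) = (u - 2)*(u + 3)^2
(2) = x*(x - 7)*(x - 1)
(3) = (t - 6)*(t - 4)*(t - 3)*(t - 1)
(4) = m^2 - 15*m + 56
(5) = n^2 - 2*n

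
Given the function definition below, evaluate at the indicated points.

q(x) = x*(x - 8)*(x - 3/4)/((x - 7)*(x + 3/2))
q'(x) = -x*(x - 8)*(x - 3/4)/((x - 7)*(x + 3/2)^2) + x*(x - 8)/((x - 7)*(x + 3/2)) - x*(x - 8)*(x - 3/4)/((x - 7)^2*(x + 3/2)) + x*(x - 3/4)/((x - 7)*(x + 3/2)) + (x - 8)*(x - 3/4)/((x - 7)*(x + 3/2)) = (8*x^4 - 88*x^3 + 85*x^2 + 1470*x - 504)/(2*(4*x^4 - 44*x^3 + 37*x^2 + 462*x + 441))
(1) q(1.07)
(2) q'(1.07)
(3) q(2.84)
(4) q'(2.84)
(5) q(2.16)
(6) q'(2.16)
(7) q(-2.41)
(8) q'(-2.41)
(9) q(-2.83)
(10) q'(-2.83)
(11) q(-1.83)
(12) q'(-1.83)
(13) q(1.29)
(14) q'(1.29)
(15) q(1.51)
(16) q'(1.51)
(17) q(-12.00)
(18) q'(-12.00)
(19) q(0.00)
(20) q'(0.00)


(1) = 0.16
(2) = 0.58
(3) = 1.70
(4) = 1.10
(5) = 1.00
(6) = 0.94
(7) = -9.26
(8) = -3.50
(9) = -8.39
(10) = -1.08
(11) = -15.93
(12) = -33.57
(13) = 0.29
(14) = 0.67
(15) = 0.45
(16) = 0.75
(17) = -15.34
(18) = 0.98
(19) = 0.00
(20) = -0.57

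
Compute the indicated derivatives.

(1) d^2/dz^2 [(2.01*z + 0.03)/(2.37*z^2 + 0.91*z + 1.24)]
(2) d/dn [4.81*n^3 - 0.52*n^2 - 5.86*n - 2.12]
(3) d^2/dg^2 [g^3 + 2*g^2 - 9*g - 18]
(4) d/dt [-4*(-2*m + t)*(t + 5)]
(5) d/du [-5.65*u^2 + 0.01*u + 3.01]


(1) = ((2.01*z + 0.03)*(4.74*z + 0.91)*(9.48*z + 1.82) - (28.5822*z + 3.8004)*(2.37*z^2 + 0.91*z + 1.24))/(2.37*z^2 + 0.91*z + 1.24)^3
(2) = 14.43*n^2 - 1.04*n - 5.86
(3) = 6*g + 4
(4) = 8*m - 8*t - 20
(5) = 0.01 - 11.3*u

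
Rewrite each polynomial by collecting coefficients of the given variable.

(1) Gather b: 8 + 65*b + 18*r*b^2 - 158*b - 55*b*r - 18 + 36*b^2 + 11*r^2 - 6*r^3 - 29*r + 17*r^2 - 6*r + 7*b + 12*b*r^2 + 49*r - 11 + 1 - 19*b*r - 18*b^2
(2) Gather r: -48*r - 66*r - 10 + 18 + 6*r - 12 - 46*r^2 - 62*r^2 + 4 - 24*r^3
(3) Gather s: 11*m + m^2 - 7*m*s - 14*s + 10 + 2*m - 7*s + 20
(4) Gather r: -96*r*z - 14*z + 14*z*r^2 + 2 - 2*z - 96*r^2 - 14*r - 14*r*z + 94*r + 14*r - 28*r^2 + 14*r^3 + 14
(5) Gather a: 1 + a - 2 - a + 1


(1) = b^2*(18*r + 18) + b*(12*r^2 - 74*r - 86) - 6*r^3 + 28*r^2 + 14*r - 20
(2) = -24*r^3 - 108*r^2 - 108*r
(3) = m^2 + 13*m + s*(-7*m - 21) + 30
(4) = 14*r^3 + r^2*(14*z - 124) + r*(94 - 110*z) - 16*z + 16
(5) = 0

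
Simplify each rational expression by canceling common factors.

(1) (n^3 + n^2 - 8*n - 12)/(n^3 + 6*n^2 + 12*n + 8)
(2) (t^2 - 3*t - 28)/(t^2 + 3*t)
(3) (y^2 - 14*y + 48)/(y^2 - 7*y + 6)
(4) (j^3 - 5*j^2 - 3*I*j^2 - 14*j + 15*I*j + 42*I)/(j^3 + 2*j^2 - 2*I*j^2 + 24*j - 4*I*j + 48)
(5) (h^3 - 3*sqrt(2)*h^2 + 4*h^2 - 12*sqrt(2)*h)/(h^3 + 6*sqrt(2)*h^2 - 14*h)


(1) = (n - 3)/(n + 2)
(2) = (t^2 - 3*t - 28)/(t^2 + 3*t)
(3) = (y - 8)/(y - 1)
(4) = (j^2 + j*(-7 - 3*I) + 21*I)/(j^2 - 2*I*j + 24)
(5) = (h^2 + h*(4 - 3*sqrt(2)) - 12*sqrt(2))/(h^2 + 6*sqrt(2)*h - 14)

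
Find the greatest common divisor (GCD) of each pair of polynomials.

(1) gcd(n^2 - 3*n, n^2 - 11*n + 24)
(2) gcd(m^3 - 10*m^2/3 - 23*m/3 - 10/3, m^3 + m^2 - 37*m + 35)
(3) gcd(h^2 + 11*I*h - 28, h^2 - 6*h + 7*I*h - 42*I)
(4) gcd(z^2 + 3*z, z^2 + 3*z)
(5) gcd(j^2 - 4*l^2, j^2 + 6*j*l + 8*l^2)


(1) = n - 3
(2) = gcd((m - 5)*(m + 2/3)*(m + 1), (m - 5)*(m - 1)*(m + 7)) = m - 5
(3) = gcd((h + 4*I)*(h + 7*I), (h - 6)*(h + 7*I)) = h + 7*I
(4) = z^2 + 3*z
(5) = gcd((j - 2*l)*(j + 2*l), (j + 2*l)*(j + 4*l)) = j + 2*l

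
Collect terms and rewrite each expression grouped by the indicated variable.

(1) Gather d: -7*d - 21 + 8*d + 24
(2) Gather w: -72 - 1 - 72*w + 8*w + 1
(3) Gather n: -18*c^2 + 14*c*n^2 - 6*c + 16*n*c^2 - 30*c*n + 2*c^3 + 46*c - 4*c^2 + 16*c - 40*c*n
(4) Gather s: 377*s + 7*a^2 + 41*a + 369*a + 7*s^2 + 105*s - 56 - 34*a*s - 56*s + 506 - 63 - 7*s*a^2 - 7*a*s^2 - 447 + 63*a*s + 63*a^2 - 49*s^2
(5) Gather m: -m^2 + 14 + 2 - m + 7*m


(1) = d + 3
(2) = -64*w - 72
(3) = 2*c^3 - 22*c^2 + 14*c*n^2 + 56*c + n*(16*c^2 - 70*c)
(4) = 70*a^2 + 410*a + s^2*(-7*a - 42) + s*(-7*a^2 + 29*a + 426) - 60
(5) = -m^2 + 6*m + 16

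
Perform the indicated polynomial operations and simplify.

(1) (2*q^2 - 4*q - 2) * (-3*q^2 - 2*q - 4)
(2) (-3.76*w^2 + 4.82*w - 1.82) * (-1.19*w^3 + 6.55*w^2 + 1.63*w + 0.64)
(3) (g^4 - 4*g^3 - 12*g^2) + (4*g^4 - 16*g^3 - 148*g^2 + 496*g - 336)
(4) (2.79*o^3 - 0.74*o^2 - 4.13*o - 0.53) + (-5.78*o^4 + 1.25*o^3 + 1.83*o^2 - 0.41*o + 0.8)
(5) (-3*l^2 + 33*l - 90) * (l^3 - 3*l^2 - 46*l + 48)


(1) = -6*q^4 + 8*q^3 + 6*q^2 + 20*q + 8
(2) = 4.4744*w^5 - 30.3638*w^4 + 27.608*w^3 - 6.4708*w^2 + 0.1182*w - 1.1648
(3) = 5*g^4 - 20*g^3 - 160*g^2 + 496*g - 336
(4) = -5.78*o^4 + 4.04*o^3 + 1.09*o^2 - 4.54*o + 0.27
(5) = -3*l^5 + 42*l^4 - 51*l^3 - 1392*l^2 + 5724*l - 4320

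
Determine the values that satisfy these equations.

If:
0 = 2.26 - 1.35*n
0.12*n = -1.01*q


Then:
n = 1.67
q = -0.20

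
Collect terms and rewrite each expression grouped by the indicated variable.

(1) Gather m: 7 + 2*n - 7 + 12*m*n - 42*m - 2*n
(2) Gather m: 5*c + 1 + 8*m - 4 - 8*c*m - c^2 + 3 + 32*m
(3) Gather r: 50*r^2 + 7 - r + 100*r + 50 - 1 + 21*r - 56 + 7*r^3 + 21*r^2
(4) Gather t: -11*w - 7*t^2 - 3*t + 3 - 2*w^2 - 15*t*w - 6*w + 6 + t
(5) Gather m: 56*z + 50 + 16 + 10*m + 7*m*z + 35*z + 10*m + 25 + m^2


(1) = m*(12*n - 42)
(2) = -c^2 + 5*c + m*(40 - 8*c)
(3) = 7*r^3 + 71*r^2 + 120*r
(4) = -7*t^2 + t*(-15*w - 2) - 2*w^2 - 17*w + 9
(5) = m^2 + m*(7*z + 20) + 91*z + 91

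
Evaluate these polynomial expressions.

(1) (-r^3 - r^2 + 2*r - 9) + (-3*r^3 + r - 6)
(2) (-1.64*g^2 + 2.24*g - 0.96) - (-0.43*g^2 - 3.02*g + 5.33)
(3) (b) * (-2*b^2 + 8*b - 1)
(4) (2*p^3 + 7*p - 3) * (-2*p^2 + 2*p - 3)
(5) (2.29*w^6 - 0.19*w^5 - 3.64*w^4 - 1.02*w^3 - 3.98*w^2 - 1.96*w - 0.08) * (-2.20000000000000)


(1) = -4*r^3 - r^2 + 3*r - 15
(2) = -1.21*g^2 + 5.26*g - 6.29
(3) = -2*b^3 + 8*b^2 - b
(4) = -4*p^5 + 4*p^4 - 20*p^3 + 20*p^2 - 27*p + 9
(5) = -5.038*w^6 + 0.418*w^5 + 8.008*w^4 + 2.244*w^3 + 8.756*w^2 + 4.312*w + 0.176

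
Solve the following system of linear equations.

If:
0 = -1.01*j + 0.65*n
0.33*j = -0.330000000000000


Then:
j = -1.00
n = -1.55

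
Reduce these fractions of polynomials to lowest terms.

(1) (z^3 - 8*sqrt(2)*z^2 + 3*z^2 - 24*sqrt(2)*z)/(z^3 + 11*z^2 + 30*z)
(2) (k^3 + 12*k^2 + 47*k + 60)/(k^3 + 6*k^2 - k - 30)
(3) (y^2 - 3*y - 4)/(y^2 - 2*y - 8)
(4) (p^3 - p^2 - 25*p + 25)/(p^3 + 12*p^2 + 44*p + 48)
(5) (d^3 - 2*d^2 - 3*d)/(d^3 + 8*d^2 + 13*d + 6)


(1) = (z^2 + z*(3 - 8*sqrt(2)) - 24*sqrt(2))/(z^2 + 11*z + 30)
(2) = (k + 4)/(k - 2)
(3) = (y + 1)/(y + 2)
(4) = (p^3 - p^2 - 25*p + 25)/(p^3 + 12*p^2 + 44*p + 48)
(5) = (d^2 - 3*d)/(d^2 + 7*d + 6)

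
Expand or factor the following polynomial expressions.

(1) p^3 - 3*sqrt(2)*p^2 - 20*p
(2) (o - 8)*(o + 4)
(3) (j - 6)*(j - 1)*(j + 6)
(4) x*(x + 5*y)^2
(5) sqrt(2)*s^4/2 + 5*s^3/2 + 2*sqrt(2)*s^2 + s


(1) = p*(p - 5*sqrt(2))*(p + 2*sqrt(2))
(2) = o^2 - 4*o - 32
(3) = j^3 - j^2 - 36*j + 36
(4) = x^3 + 10*x^2*y + 25*x*y^2
(5) = s*(s + sqrt(2)/2)*(s + sqrt(2))*(sqrt(2)*s/2 + 1)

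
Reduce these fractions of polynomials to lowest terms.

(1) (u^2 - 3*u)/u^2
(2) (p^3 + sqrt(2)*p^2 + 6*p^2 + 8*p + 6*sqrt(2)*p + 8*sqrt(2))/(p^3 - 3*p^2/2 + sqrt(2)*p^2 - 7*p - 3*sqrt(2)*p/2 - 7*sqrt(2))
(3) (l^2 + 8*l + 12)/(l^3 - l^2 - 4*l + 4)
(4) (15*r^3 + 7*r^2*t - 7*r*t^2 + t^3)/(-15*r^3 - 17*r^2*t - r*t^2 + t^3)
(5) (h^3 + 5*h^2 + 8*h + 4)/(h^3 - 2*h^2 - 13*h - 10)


(1) = (u - 3)/u
(2) = (2*p + 8)/(2*p - 7)
(3) = (l + 6)/(l^2 - 3*l + 2)
(4) = (-3*r + t)/(3*r + t)
(5) = (h + 2)/(h - 5)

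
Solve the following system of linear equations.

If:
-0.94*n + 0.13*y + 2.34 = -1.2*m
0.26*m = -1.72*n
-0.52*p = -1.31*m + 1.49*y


Then:
m = -0.0968636284872639*y - 1.74354531277075
n = 0.0146421763992376*y + 0.263559175186276
p = -3.10940644868907*y - 4.39239299948016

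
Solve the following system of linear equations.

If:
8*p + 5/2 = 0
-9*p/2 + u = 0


Then:
p = -5/16
u = -45/32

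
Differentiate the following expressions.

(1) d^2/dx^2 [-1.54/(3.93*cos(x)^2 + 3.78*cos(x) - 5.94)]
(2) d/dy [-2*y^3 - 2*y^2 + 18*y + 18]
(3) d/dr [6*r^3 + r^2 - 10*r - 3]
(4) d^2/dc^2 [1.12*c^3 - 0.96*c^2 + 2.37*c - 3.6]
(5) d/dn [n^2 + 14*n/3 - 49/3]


(1) = (95.140584*(1 - cos(x)^2)^2 + 68.631948*cos(x)^3 + 213.3747*cos(x)^2 - 102.685968*cos(x) - 211.048992)/(3.93*cos(x)^2 + 3.78*cos(x) - 5.94)^3
(2) = -6*y^2 - 4*y + 18
(3) = 18*r^2 + 2*r - 10
(4) = 6.72*c - 1.92
(5) = 2*n + 14/3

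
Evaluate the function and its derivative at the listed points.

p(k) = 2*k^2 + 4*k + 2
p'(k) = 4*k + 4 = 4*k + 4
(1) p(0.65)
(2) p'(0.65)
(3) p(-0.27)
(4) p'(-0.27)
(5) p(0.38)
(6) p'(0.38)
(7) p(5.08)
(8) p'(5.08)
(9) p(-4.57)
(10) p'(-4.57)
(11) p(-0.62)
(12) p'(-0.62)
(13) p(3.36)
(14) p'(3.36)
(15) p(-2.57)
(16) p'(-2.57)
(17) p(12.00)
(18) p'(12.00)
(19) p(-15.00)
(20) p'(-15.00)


(1) = 5.45
(2) = 6.60
(3) = 1.07
(4) = 2.92
(5) = 3.81
(6) = 5.52
(7) = 73.93
(8) = 24.32
(9) = 25.49
(10) = -14.28
(11) = 0.29
(12) = 1.52
(13) = 38.02
(14) = 17.44
(15) = 4.93
(16) = -6.28
(17) = 338.00
(18) = 52.00
(19) = 392.00
(20) = -56.00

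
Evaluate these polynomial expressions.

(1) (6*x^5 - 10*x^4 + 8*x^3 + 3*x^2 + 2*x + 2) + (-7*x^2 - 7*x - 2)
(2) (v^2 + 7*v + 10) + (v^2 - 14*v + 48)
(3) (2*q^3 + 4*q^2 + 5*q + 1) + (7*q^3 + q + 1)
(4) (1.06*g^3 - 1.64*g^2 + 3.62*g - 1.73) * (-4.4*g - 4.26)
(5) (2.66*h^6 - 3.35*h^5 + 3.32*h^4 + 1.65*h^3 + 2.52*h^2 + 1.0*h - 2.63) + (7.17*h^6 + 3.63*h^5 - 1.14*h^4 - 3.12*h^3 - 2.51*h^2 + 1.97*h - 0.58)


(1) = 6*x^5 - 10*x^4 + 8*x^3 - 4*x^2 - 5*x
(2) = 2*v^2 - 7*v + 58
(3) = 9*q^3 + 4*q^2 + 6*q + 2
(4) = -4.664*g^4 + 2.7004*g^3 - 8.9416*g^2 - 7.8092*g + 7.3698
(5) = 9.83*h^6 + 0.28*h^5 + 2.18*h^4 - 1.47*h^3 + 0.01*h^2 + 2.97*h - 3.21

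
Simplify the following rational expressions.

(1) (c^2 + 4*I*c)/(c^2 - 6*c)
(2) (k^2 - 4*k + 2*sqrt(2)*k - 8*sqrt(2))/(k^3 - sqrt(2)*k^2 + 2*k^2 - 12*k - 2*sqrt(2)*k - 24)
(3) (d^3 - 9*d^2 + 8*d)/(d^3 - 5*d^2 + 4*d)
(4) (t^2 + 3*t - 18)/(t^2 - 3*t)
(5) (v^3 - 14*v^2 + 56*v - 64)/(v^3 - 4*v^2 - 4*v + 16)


(1) = (c + 4*I)/(c - 6)
(2) = (k - 4)/(k^2 + k*(2 - 3*sqrt(2)) - 6*sqrt(2))
(3) = (d - 8)/(d - 4)
(4) = (t + 6)/t
(5) = (v - 8)/(v + 2)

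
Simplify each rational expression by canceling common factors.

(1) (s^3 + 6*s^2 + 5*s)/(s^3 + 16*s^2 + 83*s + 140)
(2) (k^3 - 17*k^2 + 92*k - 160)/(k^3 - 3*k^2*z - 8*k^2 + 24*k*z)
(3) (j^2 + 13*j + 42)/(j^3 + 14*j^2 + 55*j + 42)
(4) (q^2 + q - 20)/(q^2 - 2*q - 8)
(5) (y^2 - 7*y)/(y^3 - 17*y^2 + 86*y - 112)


(1) = (s^2 + s)/(s^2 + 11*s + 28)
(2) = (-k^2 + 9*k - 20)/(-k^2 + 3*k*z)
(3) = 1/(j + 1)
(4) = (q + 5)/(q + 2)
(5) = y/(y^2 - 10*y + 16)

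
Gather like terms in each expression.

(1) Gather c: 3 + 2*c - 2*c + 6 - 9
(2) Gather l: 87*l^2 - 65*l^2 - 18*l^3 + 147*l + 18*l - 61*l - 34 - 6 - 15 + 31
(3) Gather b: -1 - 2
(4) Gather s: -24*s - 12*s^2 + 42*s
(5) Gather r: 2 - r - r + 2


(1) = 0
(2) = -18*l^3 + 22*l^2 + 104*l - 24
(3) = -3
(4) = -12*s^2 + 18*s
(5) = 4 - 2*r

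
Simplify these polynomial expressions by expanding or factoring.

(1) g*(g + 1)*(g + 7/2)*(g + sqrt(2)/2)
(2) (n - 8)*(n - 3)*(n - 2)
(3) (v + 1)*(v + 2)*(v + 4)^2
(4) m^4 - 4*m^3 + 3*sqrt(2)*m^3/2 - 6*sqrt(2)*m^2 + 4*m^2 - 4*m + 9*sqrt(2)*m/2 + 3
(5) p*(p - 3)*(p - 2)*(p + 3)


(1) = g^4 + sqrt(2)*g^3/2 + 9*g^3/2 + 9*sqrt(2)*g^2/4 + 7*g^2/2 + 7*sqrt(2)*g/4
(2) = n^3 - 13*n^2 + 46*n - 48
(3) = v^4 + 11*v^3 + 42*v^2 + 64*v + 32
(4) = (m - 3)*(m - 1)*(m + sqrt(2)/2)*(m + sqrt(2))
(5) = p^4 - 2*p^3 - 9*p^2 + 18*p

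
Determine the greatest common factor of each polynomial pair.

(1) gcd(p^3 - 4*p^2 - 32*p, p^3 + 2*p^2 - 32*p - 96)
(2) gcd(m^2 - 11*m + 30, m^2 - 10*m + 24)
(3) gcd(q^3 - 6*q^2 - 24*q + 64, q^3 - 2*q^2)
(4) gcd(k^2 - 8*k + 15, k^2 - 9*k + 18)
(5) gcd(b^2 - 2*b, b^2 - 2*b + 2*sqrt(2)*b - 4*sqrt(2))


(1) = p + 4
(2) = m - 6
(3) = q - 2
(4) = gcd((k - 5)*(k - 3), (k - 6)*(k - 3)) = k - 3
(5) = b - 2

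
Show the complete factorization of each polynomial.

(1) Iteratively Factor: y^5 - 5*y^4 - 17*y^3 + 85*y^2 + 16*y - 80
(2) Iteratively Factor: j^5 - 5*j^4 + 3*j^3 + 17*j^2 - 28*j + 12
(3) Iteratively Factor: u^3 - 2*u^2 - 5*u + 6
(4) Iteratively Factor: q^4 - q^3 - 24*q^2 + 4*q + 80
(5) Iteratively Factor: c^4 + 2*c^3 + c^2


(1) = (y - 1)*(y^4 - 4*y^3 - 21*y^2 + 64*y + 80) = (y - 5)*(y - 1)*(y^3 + y^2 - 16*y - 16) = (y - 5)*(y - 1)*(y + 1)*(y^2 - 16) = (y - 5)*(y - 1)*(y + 1)*(y + 4)*(y - 4)
(2) = (j - 2)*(j^4 - 3*j^3 - 3*j^2 + 11*j - 6) = (j - 2)*(j - 1)*(j^3 - 2*j^2 - 5*j + 6) = (j - 3)*(j - 2)*(j - 1)*(j^2 + j - 2) = (j - 3)*(j - 2)*(j - 1)^2*(j + 2)
(3) = (u + 2)*(u^2 - 4*u + 3) = (u - 3)*(u + 2)*(u - 1)
(4) = (q - 5)*(q^3 + 4*q^2 - 4*q - 16) = (q - 5)*(q + 2)*(q^2 + 2*q - 8) = (q - 5)*(q + 2)*(q + 4)*(q - 2)
(5) = (c + 1)*(c^3 + c^2) = (c + 1)^2*(c^2) = c*(c + 1)^2*(c)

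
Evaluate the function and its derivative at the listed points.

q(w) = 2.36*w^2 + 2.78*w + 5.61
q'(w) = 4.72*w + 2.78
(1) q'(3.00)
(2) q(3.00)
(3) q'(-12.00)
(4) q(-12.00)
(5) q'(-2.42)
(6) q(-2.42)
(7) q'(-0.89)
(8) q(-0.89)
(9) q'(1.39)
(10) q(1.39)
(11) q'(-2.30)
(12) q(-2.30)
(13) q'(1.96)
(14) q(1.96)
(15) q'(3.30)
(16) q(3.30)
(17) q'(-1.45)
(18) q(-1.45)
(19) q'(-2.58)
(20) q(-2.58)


(1) = 16.94
(2) = 35.19
(3) = -53.86
(4) = 312.09
(5) = -8.64
(6) = 12.70
(7) = -1.42
(8) = 5.01
(9) = 9.34
(10) = 14.03
(11) = -8.08
(12) = 11.70
(13) = 12.03
(14) = 20.12
(15) = 18.36
(16) = 40.48
(17) = -4.06
(18) = 6.54
(19) = -9.40
(20) = 14.15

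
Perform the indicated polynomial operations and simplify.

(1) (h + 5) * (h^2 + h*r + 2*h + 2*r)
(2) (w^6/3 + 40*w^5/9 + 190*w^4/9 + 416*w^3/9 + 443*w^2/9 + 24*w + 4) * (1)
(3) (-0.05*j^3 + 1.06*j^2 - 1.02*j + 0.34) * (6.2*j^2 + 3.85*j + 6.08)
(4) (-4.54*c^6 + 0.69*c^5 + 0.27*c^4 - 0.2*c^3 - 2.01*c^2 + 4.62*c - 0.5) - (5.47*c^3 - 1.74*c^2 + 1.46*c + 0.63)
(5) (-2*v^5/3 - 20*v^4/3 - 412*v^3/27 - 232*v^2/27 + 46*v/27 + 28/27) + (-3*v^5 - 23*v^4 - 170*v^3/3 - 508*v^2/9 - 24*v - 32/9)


(1) = h^3 + h^2*r + 7*h^2 + 7*h*r + 10*h + 10*r
(2) = w^6/3 + 40*w^5/9 + 190*w^4/9 + 416*w^3/9 + 443*w^2/9 + 24*w + 4
(3) = -0.31*j^5 + 6.3795*j^4 - 2.547*j^3 + 4.6258*j^2 - 4.8926*j + 2.0672
(4) = -4.54*c^6 + 0.69*c^5 + 0.27*c^4 - 5.67*c^3 - 0.27*c^2 + 3.16*c - 1.13
(5) = -11*v^5/3 - 89*v^4/3 - 1942*v^3/27 - 1756*v^2/27 - 602*v/27 - 68/27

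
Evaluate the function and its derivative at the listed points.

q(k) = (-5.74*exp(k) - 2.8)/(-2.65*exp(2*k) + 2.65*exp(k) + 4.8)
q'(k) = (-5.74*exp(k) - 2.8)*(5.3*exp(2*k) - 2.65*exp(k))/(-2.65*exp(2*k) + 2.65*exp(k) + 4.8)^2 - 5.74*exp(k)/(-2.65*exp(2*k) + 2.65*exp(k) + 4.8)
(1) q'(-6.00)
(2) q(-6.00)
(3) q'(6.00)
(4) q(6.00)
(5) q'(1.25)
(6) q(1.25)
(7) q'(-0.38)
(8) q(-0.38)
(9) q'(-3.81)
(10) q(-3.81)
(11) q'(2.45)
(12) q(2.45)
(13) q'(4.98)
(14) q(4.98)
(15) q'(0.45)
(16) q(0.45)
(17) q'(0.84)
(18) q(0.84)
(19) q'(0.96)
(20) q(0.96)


(1) = -0.00
(2) = -0.59
(3) = -0.01
(4) = 0.01
(5) = -2.70
(6) = 1.25
(7) = -0.89
(8) = -1.25
(9) = -0.02
(10) = -0.60
(11) = -0.25
(12) = 0.22
(13) = -0.02
(14) = 0.02
(15) = -21.32
(16) = -4.84
(17) = -29.30
(18) = 4.91
(19) = -10.52
(20) = 2.80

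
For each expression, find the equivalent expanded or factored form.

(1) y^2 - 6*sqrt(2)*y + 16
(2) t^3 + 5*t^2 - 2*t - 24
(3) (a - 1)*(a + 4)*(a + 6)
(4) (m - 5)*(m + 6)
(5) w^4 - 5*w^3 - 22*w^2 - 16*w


(1) = (y - 4*sqrt(2))*(y - 2*sqrt(2))
(2) = (t - 2)*(t + 3)*(t + 4)
(3) = a^3 + 9*a^2 + 14*a - 24
(4) = m^2 + m - 30
(5) = w*(w - 8)*(w + 1)*(w + 2)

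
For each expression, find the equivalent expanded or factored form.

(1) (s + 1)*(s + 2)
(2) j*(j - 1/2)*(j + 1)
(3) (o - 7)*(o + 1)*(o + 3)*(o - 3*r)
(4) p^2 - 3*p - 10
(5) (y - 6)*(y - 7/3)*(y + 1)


(1) = s^2 + 3*s + 2
(2) = j^3 + j^2/2 - j/2
(3) = o^4 - 3*o^3*r - 3*o^3 + 9*o^2*r - 25*o^2 + 75*o*r - 21*o + 63*r
(4) = (p - 5)*(p + 2)
(5) = y^3 - 22*y^2/3 + 17*y/3 + 14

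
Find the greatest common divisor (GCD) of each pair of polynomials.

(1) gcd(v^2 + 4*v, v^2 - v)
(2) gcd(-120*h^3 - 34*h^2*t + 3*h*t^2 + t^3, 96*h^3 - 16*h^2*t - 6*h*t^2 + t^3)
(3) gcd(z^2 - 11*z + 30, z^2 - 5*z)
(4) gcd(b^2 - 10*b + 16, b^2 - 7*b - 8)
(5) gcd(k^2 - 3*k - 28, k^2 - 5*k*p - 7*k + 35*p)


(1) = gcd(v*(v + 4), v*(v - 1)) = v
(2) = gcd((-6*h + t)*(4*h + t)*(5*h + t), (-6*h + t)*(-4*h + t)*(4*h + t)) = -24*h^2 - 2*h*t + t^2
(3) = gcd((z - 6)*(z - 5), z*(z - 5)) = z - 5
(4) = gcd((b - 8)*(b - 2), (b - 8)*(b + 1)) = b - 8
(5) = k - 7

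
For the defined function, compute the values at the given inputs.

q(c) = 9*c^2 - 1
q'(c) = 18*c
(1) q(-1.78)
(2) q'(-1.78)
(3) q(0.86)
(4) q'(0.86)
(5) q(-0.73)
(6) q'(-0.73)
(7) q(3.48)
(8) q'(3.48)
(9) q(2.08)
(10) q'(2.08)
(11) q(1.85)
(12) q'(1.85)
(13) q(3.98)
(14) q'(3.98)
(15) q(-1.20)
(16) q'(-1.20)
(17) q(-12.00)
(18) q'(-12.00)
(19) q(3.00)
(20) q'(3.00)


(1) = 27.52
(2) = -32.04
(3) = 5.66
(4) = 15.48
(5) = 3.80
(6) = -13.14
(7) = 107.99
(8) = 62.64
(9) = 37.94
(10) = 37.44
(11) = 29.80
(12) = 33.30
(13) = 141.56
(14) = 71.64
(15) = 11.96
(16) = -21.60
(17) = 1295.00
(18) = -216.00
(19) = 80.00
(20) = 54.00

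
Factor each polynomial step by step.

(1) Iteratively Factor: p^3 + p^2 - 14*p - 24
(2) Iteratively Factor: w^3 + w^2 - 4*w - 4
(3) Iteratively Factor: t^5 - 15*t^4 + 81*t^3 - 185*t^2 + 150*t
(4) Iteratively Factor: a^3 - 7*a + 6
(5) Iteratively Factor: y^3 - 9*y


(1) = (p - 4)*(p^2 + 5*p + 6) = (p - 4)*(p + 2)*(p + 3)
(2) = (w + 2)*(w^2 - w - 2) = (w + 1)*(w + 2)*(w - 2)
(3) = (t - 3)*(t^4 - 12*t^3 + 45*t^2 - 50*t) = (t - 5)*(t - 3)*(t^3 - 7*t^2 + 10*t) = (t - 5)^2*(t - 3)*(t^2 - 2*t) = (t - 5)^2*(t - 3)*(t - 2)*(t)
(4) = (a - 1)*(a^2 + a - 6) = (a - 1)*(a + 3)*(a - 2)
(5) = (y + 3)*(y^2 - 3*y) = y*(y + 3)*(y - 3)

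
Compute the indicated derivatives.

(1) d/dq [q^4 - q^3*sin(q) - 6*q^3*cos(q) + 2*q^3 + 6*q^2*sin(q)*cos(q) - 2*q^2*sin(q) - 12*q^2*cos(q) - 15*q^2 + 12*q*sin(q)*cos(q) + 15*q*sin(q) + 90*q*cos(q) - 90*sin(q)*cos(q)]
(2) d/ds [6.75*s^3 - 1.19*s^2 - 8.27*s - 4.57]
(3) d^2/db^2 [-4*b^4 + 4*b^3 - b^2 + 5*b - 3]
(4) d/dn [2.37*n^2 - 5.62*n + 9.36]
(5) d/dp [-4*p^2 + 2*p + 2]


(1) = 6*q^3*sin(q) - q^3*cos(q) + 4*q^3 + 9*q^2*sin(q) - 20*q^2*cos(q) + 6*q^2*cos(2*q) + 6*q^2 - 94*q*sin(q) + 6*q*sin(2*q) - 9*q*cos(q) + 12*q*cos(2*q) - 30*q + 15*sin(q) + 6*sin(2*q) + 90*cos(q) - 90*cos(2*q)
(2) = 20.25*s^2 - 2.38*s - 8.27
(3) = -48*b^2 + 24*b - 2
(4) = 4.74*n - 5.62
(5) = 2 - 8*p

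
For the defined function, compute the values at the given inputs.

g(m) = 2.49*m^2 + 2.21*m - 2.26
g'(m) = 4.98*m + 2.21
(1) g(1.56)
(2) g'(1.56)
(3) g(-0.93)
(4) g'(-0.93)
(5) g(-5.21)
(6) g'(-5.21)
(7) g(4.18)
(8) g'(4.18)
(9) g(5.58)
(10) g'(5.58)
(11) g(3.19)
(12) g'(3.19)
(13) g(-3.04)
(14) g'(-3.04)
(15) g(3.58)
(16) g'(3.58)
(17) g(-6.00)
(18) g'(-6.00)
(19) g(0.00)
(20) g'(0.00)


(1) = 7.25
(2) = 9.98
(3) = -2.16
(4) = -2.42
(5) = 53.81
(6) = -23.74
(7) = 50.48
(8) = 23.03
(9) = 87.60
(10) = 30.00
(11) = 30.13
(12) = 18.10
(13) = 14.03
(14) = -12.93
(15) = 37.56
(16) = 20.04
(17) = 74.12
(18) = -27.67
(19) = -2.26
(20) = 2.21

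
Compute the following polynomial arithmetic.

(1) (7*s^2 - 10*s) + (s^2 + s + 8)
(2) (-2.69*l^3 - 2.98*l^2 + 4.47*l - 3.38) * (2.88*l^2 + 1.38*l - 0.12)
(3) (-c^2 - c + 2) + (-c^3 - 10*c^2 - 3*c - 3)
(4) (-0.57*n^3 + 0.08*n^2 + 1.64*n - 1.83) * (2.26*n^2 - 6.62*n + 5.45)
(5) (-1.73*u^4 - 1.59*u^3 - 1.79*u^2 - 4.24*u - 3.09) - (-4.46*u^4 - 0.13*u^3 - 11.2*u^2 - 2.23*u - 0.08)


(1) = 8*s^2 - 9*s + 8
(2) = -7.7472*l^5 - 12.2946*l^4 + 9.084*l^3 - 3.2082*l^2 - 5.2008*l + 0.4056
(3) = -c^3 - 11*c^2 - 4*c - 1
(4) = -1.2882*n^5 + 3.9542*n^4 + 0.0703*n^3 - 14.5566*n^2 + 21.0526*n - 9.9735
(5) = 2.73*u^4 - 1.46*u^3 + 9.41*u^2 - 2.01*u - 3.01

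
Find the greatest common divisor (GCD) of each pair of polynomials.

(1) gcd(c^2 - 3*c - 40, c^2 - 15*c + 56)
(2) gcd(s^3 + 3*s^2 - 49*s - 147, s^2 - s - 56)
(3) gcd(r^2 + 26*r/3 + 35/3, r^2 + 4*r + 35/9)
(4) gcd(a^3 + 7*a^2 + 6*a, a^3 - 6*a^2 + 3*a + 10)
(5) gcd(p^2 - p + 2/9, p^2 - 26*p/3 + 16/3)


(1) = gcd((c - 8)*(c + 5), (c - 8)*(c - 7)) = c - 8
(2) = gcd((s - 7)*(s + 3)*(s + 7), (s - 8)*(s + 7)) = s + 7
(3) = r + 5/3
(4) = a + 1
(5) = gcd((p - 2/3)*(p - 1/3), (p - 8)*(p - 2/3)) = p - 2/3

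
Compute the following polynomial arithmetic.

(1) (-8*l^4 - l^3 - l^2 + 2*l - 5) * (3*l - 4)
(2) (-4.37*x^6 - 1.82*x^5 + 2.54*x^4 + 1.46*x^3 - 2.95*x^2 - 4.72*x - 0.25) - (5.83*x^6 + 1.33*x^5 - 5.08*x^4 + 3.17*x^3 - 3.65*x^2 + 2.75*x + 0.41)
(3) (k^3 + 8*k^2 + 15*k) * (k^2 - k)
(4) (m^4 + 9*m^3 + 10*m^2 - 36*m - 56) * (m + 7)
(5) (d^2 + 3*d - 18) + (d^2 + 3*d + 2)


(1) = -24*l^5 + 29*l^4 + l^3 + 10*l^2 - 23*l + 20
(2) = -10.2*x^6 - 3.15*x^5 + 7.62*x^4 - 1.71*x^3 + 0.7*x^2 - 7.47*x - 0.66
(3) = k^5 + 7*k^4 + 7*k^3 - 15*k^2
(4) = m^5 + 16*m^4 + 73*m^3 + 34*m^2 - 308*m - 392
(5) = 2*d^2 + 6*d - 16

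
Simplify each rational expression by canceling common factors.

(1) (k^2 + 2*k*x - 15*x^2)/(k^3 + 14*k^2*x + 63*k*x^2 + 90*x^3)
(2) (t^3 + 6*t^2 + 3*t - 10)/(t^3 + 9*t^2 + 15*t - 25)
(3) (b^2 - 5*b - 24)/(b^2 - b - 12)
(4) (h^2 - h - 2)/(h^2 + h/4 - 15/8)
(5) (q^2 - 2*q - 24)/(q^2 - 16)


(1) = (k - 3*x)/(k^2 + 9*k*x + 18*x^2)
(2) = (t + 2)/(t + 5)
(3) = (b - 8)/(b - 4)
(4) = (8*h^2 - 8*h - 16)/(8*h^2 + 2*h - 15)
(5) = (q - 6)/(q - 4)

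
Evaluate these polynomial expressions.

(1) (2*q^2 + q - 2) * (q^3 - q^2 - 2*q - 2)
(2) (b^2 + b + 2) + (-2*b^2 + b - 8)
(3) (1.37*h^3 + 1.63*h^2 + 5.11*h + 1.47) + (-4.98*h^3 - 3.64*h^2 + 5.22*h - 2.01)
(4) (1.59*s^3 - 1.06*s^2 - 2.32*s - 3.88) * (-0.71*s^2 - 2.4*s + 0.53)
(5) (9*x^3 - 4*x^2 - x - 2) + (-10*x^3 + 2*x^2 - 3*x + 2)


(1) = 2*q^5 - q^4 - 7*q^3 - 4*q^2 + 2*q + 4
(2) = -b^2 + 2*b - 6
(3) = -3.61*h^3 - 2.01*h^2 + 10.33*h - 0.54
(4) = -1.1289*s^5 - 3.0634*s^4 + 5.0339*s^3 + 7.761*s^2 + 8.0824*s - 2.0564
(5) = -x^3 - 2*x^2 - 4*x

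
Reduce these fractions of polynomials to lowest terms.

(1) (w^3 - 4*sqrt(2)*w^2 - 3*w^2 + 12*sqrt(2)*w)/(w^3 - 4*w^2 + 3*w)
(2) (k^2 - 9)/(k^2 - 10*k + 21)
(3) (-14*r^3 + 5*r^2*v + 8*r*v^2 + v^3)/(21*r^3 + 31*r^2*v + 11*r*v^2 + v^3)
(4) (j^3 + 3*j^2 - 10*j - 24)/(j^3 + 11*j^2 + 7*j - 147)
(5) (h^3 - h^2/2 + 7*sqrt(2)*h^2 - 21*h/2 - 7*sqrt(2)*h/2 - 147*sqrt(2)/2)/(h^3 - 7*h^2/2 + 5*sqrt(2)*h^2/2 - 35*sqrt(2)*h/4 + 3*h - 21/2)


(1) = (w - 4*sqrt(2))/(w - 1)
(2) = (k + 3)/(k - 7)
(3) = (-2*r^2 + r*v + v^2)/(3*r^2 + 4*r*v + v^2)
(4) = (j^2 + 6*j + 8)/(j^2 + 14*j + 49)
(5) = (8*h^2 + h*(24 + 56*sqrt(2)) + 168*sqrt(2))/(8*h^2 + 20*sqrt(2)*h + 24)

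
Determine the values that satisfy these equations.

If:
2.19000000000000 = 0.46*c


Then:
c = 4.76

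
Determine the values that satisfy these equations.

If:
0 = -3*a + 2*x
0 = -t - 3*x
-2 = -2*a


Then:
a = 1
t = -9/2
x = 3/2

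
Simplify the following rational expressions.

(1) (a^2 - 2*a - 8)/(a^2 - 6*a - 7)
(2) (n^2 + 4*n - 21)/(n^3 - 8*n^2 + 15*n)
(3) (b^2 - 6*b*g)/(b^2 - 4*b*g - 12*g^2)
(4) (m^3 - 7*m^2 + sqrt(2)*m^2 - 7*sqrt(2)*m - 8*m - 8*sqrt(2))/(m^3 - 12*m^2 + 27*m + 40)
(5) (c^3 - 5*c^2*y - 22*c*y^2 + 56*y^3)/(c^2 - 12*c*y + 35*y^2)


(1) = (a^2 - 2*a - 8)/(a^2 - 6*a - 7)
(2) = (n + 7)/(n^2 - 5*n)
(3) = b/(b + 2*g)
(4) = (m + sqrt(2))/(m - 5)
(5) = (-c^2 - 2*c*y + 8*y^2)/(-c + 5*y)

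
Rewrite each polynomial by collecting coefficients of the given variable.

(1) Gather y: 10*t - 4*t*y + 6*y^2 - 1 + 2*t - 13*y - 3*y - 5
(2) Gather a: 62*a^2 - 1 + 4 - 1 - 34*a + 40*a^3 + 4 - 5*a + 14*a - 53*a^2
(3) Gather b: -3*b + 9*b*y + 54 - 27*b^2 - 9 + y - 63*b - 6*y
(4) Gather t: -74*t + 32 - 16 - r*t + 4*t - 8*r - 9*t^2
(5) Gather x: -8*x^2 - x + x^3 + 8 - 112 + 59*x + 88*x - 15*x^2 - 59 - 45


(1) = 12*t + 6*y^2 + y*(-4*t - 16) - 6
(2) = 40*a^3 + 9*a^2 - 25*a + 6
(3) = -27*b^2 + b*(9*y - 66) - 5*y + 45
(4) = -8*r - 9*t^2 + t*(-r - 70) + 16
(5) = x^3 - 23*x^2 + 146*x - 208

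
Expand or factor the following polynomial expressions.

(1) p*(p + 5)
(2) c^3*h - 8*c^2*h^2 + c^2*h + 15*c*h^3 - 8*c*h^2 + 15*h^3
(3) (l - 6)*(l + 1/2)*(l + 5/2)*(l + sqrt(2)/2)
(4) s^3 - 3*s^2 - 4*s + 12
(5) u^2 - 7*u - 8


(1) = p^2 + 5*p
(2) = (c - 5*h)*(c - 3*h)*(c*h + h)
(3) = l^4 - 3*l^3 + sqrt(2)*l^3/2 - 67*l^2/4 - 3*sqrt(2)*l^2/2 - 67*sqrt(2)*l/8 - 15*l/2 - 15*sqrt(2)/4
(4) = (s - 3)*(s - 2)*(s + 2)
(5) = (u - 8)*(u + 1)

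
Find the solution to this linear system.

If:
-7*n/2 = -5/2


Then:
n = 5/7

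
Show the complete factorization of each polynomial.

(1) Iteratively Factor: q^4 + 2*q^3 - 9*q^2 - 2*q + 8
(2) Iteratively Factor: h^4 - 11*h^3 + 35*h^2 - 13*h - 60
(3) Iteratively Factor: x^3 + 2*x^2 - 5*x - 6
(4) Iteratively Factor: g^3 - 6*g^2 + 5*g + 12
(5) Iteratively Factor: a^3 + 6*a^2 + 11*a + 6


(1) = (q + 1)*(q^3 + q^2 - 10*q + 8) = (q - 2)*(q + 1)*(q^2 + 3*q - 4) = (q - 2)*(q - 1)*(q + 1)*(q + 4)
(2) = (h + 1)*(h^3 - 12*h^2 + 47*h - 60) = (h - 3)*(h + 1)*(h^2 - 9*h + 20) = (h - 4)*(h - 3)*(h + 1)*(h - 5)
(3) = (x + 1)*(x^2 + x - 6) = (x + 1)*(x + 3)*(x - 2)
(4) = (g - 3)*(g^2 - 3*g - 4) = (g - 3)*(g + 1)*(g - 4)
(5) = (a + 3)*(a^2 + 3*a + 2) = (a + 2)*(a + 3)*(a + 1)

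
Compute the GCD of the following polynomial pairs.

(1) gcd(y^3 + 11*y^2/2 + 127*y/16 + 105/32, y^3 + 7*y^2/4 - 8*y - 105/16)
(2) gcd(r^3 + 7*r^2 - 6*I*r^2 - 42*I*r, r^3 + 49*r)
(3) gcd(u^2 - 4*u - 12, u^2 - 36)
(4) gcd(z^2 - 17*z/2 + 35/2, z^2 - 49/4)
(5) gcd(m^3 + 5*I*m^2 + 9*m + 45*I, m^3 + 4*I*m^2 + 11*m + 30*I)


(1) = gcd((y + 3/4)*(y + 5/4)*(y + 7/2), (y - 5/2)*(y + 3/4)*(y + 7/2)) = y^2 + 17*y/4 + 21/8
(2) = gcd(r*(r + 7)*(r - 6*I), r*(r - 7*I)*(r + 7*I)) = r
(3) = gcd((u - 6)*(u + 2), (u - 6)*(u + 6)) = u - 6
(4) = z - 7/2
(5) = m^2 + 2*I*m + 15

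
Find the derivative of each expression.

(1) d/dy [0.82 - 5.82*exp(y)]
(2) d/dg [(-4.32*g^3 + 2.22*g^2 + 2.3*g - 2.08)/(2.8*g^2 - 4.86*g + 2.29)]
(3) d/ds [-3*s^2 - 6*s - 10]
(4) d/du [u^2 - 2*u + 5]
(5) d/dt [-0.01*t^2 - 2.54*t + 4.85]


(1) = -5.82*exp(y)
(2) = (-12.096*g^4 + 41.9904*g^3 - 46.9076*g^2 + 21.8156*g - 4.8418)/(7.84*g^4 - 27.216*g^3 + 36.4436*g^2 - 22.2588*g + 5.2441)
(3) = -6*s - 6
(4) = 2*u - 2
(5) = -0.02*t - 2.54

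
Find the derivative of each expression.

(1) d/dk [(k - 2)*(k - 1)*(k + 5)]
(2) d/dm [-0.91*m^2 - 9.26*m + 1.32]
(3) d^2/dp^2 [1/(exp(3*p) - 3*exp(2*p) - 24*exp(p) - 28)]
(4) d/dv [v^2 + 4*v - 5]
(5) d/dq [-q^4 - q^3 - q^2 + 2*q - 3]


(1) = 3*k^2 + 4*k - 13
(2) = -1.82*m - 9.26
(3) = (9*exp(3*p) - 69*exp(2*p) + 228*exp(p) - 168)*exp(p)/(exp(7*p) - 13*exp(6*p) + 3*exp(5*p) + 361*exp(4*p) + 128*exp(3*p) - 3864*exp(2*p) - 8624*exp(p) - 5488)
(4) = 2*v + 4
(5) = -4*q^3 - 3*q^2 - 2*q + 2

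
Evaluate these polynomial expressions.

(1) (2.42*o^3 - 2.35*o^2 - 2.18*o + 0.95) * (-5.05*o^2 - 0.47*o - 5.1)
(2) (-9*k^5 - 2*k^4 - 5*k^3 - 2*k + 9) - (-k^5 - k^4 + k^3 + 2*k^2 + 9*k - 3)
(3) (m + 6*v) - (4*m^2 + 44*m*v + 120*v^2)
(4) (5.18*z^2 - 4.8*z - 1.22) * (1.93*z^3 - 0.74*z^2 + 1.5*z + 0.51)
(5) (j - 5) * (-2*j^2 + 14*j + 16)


(1) = -12.221*o^5 + 10.7301*o^4 - 0.2285*o^3 + 8.2121*o^2 + 10.6715*o - 4.845
(2) = -8*k^5 - k^4 - 6*k^3 - 2*k^2 - 11*k + 12
(3) = -4*m^2 - 44*m*v + m - 120*v^2 + 6*v
(4) = 9.9974*z^5 - 13.0972*z^4 + 8.9674*z^3 - 3.6554*z^2 - 4.278*z - 0.6222
(5) = -2*j^3 + 24*j^2 - 54*j - 80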